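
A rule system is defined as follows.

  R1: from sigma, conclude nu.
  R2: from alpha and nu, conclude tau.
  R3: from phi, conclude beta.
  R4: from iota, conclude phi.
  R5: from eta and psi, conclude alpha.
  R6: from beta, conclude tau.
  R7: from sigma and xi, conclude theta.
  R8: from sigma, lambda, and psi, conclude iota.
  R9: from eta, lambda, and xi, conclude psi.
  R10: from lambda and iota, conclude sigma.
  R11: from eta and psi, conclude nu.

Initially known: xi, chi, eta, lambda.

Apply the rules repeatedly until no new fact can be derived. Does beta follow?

No

beta would need phi (R3), but phi is never established.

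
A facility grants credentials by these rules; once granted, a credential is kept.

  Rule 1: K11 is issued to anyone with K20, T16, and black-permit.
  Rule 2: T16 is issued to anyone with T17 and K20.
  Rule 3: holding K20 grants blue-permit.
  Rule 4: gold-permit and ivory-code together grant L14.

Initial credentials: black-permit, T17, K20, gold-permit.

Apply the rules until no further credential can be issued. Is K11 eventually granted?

Yes

Holding T17 and K20 grants T16 (Rule 2).
Holding K20, T16, and black-permit grants K11 (Rule 1).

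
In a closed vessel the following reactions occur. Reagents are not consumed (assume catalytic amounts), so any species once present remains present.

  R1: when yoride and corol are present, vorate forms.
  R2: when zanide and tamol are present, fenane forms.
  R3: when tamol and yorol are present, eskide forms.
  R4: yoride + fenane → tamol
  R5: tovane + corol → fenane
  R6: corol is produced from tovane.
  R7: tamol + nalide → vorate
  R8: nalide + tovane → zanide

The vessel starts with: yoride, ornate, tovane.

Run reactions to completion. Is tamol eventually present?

Yes

tovane present → corol forms (R6).
tovane and corol present → fenane forms (R5).
yoride and fenane present → tamol forms (R4).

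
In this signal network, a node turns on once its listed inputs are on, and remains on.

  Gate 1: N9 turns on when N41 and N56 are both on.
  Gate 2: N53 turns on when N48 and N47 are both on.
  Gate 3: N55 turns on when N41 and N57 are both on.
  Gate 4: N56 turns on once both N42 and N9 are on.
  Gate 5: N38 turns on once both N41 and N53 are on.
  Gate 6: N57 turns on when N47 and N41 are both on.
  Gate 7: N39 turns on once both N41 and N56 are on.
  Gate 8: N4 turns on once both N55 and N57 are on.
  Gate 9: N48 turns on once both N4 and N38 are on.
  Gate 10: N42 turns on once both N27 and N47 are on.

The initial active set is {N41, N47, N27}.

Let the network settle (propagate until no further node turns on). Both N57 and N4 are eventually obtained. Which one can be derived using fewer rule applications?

N57: N47 and N41 are on, so N57 turns on (Gate 6). [1 rule application]
N4: N47 and N41 are on, so N57 turns on (Gate 6). N41 and N57 are on, so N55 turns on (Gate 3). Gate 8: N55 and N57 on → N4 on. [3 rule applications]
N57 needs fewer.

N57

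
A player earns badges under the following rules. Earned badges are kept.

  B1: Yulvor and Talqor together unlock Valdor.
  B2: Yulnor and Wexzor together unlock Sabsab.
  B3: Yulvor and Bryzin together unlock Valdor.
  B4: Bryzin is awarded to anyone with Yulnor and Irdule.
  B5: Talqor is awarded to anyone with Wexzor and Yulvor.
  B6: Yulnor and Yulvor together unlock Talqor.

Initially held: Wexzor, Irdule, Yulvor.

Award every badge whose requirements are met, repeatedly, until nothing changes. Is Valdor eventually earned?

Yes

With Wexzor and Yulvor, Talqor is earned (B5).
With Yulvor and Talqor, Valdor is earned (B1).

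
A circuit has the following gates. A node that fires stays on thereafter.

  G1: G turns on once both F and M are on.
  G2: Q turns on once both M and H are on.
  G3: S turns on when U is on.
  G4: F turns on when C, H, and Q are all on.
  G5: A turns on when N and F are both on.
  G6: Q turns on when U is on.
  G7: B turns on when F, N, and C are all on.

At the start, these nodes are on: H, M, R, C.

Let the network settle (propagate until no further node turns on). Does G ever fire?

Yes

M and H are on, so Q turns on (G2).
G4: C, H, and Q on → F on.
F and M are on, so G turns on (G1).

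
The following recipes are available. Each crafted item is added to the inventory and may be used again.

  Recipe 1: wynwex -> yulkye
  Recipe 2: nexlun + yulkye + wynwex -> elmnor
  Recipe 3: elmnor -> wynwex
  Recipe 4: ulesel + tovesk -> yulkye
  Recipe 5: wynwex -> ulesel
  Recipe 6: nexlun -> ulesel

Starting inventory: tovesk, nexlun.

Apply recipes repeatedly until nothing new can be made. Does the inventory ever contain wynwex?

wynwex would need elmnor (Recipe 3), but elmnor is never obtained.

No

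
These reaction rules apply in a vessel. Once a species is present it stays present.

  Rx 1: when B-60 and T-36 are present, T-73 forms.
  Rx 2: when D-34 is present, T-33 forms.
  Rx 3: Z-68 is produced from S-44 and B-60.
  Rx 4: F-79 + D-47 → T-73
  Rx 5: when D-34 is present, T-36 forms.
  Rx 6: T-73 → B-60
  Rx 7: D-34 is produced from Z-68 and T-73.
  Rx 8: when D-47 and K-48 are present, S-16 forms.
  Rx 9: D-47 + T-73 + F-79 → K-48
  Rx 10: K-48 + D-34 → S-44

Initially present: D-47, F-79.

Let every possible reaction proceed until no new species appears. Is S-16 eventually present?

Yes

F-79 and D-47 present → T-73 forms (Rx 4).
D-47, T-73, and F-79 present → K-48 forms (Rx 9).
D-47 and K-48 present → S-16 forms (Rx 8).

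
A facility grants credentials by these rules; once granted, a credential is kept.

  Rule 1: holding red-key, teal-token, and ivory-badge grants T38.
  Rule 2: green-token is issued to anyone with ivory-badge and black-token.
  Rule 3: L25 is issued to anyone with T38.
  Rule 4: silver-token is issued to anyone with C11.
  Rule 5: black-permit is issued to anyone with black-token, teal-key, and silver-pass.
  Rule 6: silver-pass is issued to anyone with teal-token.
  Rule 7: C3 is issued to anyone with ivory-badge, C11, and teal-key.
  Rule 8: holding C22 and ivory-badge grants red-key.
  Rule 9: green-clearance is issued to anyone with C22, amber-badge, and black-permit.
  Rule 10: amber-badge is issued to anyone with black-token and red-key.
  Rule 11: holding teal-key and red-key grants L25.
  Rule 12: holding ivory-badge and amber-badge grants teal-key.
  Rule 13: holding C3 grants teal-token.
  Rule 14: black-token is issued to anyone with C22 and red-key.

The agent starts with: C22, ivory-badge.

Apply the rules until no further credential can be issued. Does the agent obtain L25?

Holding C22 and ivory-badge grants red-key (Rule 8).
Holding C22 and red-key grants black-token (Rule 14).
Holding black-token and red-key grants amber-badge (Rule 10).
Holding ivory-badge and amber-badge grants teal-key (Rule 12).
Holding teal-key and red-key grants L25 (Rule 11).

Yes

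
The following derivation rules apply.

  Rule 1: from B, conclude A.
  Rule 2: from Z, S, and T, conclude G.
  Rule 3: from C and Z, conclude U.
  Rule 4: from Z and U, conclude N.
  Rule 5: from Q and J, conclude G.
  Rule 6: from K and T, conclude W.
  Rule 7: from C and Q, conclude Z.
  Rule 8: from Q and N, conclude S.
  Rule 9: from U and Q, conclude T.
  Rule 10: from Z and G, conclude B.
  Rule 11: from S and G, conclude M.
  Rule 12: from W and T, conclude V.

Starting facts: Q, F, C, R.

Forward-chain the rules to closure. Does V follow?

No

V would need W and T (Rule 12), but W is never established.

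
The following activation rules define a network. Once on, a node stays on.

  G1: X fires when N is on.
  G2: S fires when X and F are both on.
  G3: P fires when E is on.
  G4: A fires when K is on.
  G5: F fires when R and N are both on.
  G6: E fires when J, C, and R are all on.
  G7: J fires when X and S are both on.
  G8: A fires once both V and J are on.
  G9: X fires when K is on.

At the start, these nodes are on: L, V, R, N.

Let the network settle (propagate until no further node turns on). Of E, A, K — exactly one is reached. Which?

A

R and N are on, so F fires (G5).
G1: N on → X on.
X and F are on, so S fires (G2).
X and S are on, so J fires (G7).
V and J are on, so A fires (G8).
No rule produces K, and it is not given. E would need J, C, and R (G6), but C never turns on.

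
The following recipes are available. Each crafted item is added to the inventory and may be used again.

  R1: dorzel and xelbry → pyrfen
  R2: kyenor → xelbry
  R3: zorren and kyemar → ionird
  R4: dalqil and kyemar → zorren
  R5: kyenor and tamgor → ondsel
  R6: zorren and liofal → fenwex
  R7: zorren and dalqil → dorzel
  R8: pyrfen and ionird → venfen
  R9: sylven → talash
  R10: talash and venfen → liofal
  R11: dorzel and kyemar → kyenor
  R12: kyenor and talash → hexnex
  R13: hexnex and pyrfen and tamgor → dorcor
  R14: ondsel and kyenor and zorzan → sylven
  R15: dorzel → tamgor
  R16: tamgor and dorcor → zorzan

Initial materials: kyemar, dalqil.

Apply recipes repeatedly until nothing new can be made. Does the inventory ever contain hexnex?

No

hexnex would need kyenor and talash (R12), but talash is never obtained.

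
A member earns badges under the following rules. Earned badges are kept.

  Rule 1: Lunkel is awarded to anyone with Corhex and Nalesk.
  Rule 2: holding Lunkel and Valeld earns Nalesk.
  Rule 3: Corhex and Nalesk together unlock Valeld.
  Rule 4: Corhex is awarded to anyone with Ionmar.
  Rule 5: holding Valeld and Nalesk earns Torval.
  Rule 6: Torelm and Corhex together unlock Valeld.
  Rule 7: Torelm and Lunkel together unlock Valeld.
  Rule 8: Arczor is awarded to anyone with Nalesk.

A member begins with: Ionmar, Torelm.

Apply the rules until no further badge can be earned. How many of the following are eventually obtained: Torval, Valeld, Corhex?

With Ionmar, Corhex is earned (Rule 4).
With Torelm and Corhex, Valeld is earned (Rule 6).
Torval would need Valeld and Nalesk (Rule 5), but Nalesk is never earned.
Valeld: reached.
Corhex: reached.
Reached: Valeld and Corhex — 2 of the 3.

2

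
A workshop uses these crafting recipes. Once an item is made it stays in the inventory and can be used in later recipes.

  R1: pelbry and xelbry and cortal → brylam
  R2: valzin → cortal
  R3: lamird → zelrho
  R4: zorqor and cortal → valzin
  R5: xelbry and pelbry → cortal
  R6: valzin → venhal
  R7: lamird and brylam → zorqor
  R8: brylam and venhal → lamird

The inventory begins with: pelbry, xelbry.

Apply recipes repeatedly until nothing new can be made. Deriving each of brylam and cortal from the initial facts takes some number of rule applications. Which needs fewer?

cortal: Using R5, xelbry and pelbry make cortal. [1 rule application]
brylam: Using R5, xelbry and pelbry make cortal. Using R1, pelbry, xelbry, and cortal make brylam. [2 rule applications]
cortal needs fewer.

cortal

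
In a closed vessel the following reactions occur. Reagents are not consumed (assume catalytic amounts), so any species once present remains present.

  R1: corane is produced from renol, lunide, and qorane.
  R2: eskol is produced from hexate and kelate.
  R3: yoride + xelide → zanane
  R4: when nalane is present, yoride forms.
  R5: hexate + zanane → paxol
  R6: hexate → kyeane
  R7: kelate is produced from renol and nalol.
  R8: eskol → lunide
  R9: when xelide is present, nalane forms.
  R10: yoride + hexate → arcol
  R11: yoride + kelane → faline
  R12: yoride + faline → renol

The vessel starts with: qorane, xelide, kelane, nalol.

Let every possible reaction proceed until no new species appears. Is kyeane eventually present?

No

kyeane would need hexate (R6), but hexate never forms.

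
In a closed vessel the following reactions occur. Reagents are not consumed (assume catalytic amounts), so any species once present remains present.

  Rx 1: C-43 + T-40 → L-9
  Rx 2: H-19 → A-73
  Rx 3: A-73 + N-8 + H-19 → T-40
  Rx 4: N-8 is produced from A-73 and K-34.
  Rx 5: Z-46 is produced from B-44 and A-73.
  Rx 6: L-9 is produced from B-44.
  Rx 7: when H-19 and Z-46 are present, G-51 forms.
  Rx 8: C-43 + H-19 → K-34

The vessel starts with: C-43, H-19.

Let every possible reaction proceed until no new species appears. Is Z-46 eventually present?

No

Z-46 would need B-44 and A-73 (Rx 5), but B-44 never forms.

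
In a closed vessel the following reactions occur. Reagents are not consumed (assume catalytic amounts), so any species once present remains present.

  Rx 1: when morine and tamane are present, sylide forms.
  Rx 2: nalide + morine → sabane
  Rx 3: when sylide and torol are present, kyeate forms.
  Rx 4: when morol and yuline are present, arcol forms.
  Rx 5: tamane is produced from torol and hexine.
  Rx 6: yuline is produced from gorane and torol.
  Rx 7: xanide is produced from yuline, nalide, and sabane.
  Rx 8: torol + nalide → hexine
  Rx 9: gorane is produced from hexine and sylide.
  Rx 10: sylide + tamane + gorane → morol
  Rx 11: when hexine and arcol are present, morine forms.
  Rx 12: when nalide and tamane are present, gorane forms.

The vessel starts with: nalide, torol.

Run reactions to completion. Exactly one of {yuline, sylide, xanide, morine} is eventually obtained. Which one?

yuline

torol and nalide present → hexine forms (Rx 8).
torol and hexine present → tamane forms (Rx 5).
nalide and tamane present → gorane forms (Rx 12).
gorane and torol present → yuline forms (Rx 6).
sylide would need morine and tamane (Rx 1), but morine never forms. xanide would need yuline, nalide, and sabane (Rx 7), but sabane never forms. morine would need hexine and arcol (Rx 11), but arcol never forms.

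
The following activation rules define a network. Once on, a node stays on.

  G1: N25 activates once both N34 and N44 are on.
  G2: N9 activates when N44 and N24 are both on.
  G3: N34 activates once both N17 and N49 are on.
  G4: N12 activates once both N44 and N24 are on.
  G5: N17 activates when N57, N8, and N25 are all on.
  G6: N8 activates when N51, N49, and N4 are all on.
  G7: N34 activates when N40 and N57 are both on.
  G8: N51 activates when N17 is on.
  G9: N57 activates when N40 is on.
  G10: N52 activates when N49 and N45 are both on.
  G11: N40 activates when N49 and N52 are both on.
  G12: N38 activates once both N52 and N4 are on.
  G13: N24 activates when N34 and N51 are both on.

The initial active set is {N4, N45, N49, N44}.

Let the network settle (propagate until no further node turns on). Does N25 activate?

G10: N49 and N45 on → N52 on.
G11: N49 and N52 on → N40 on.
G9: N40 on → N57 on.
G7: N40 and N57 on → N34 on.
G1: N34 and N44 on → N25 on.

Yes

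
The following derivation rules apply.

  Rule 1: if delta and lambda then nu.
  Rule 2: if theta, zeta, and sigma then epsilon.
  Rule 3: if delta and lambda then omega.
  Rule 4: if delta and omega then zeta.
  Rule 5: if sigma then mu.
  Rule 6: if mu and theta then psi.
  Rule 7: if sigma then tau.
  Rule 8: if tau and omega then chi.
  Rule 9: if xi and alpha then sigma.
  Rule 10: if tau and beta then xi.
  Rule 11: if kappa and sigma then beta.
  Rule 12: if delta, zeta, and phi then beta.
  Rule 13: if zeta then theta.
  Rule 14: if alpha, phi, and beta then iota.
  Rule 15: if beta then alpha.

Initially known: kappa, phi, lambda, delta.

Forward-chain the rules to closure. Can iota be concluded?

delta and lambda hold, so omega follows (Rule 3).
From delta and omega, Rule 4 gives zeta.
From delta, zeta, and phi, Rule 12 gives beta.
From beta, Rule 15 gives alpha.
From alpha, phi, and beta, Rule 14 gives iota.

Yes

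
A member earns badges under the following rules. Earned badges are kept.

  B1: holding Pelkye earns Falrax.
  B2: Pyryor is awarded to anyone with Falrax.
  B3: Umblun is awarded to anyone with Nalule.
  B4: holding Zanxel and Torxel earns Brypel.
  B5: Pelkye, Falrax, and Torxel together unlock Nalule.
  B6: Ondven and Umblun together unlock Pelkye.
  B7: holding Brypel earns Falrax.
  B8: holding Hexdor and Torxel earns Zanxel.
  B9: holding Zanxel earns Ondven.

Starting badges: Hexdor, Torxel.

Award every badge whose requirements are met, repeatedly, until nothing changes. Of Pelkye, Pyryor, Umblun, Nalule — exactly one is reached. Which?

With Hexdor and Torxel, Zanxel is earned (B8).
With Zanxel and Torxel, Brypel is earned (B4).
With Brypel, Falrax is earned (B7).
With Falrax, Pyryor is earned (B2).
Nalule would need Pelkye, Falrax, and Torxel (B5), but Pelkye is never earned. Umblun would need Nalule (B3), but Nalule is never earned. Pelkye would need Ondven and Umblun (B6), but Umblun is never earned.

Pyryor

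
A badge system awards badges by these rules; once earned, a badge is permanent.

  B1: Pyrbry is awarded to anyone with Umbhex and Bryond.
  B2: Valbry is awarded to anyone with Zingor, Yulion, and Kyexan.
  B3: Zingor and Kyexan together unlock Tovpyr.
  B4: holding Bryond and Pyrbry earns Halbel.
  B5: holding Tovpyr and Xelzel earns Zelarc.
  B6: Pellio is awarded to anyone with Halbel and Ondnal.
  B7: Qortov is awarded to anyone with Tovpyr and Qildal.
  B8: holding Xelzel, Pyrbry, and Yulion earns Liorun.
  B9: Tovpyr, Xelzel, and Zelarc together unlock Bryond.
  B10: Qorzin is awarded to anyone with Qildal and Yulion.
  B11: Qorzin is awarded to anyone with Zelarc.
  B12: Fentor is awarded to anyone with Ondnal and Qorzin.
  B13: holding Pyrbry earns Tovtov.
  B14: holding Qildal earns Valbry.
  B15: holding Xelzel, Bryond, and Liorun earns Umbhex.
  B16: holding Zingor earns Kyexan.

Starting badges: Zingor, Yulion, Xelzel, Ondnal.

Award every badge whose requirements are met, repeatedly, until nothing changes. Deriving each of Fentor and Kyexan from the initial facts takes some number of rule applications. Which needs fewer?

Kyexan: With Zingor, Kyexan is earned (B16). [1 rule application]
Fentor: With Zingor, Kyexan is earned (B16). With Zingor and Kyexan, Tovpyr is earned (B3). With Tovpyr and Xelzel, Zelarc is earned (B5). With Zelarc, Qorzin is earned (B11). With Ondnal and Qorzin, Fentor is earned (B12). [5 rule applications]
Kyexan needs fewer.

Kyexan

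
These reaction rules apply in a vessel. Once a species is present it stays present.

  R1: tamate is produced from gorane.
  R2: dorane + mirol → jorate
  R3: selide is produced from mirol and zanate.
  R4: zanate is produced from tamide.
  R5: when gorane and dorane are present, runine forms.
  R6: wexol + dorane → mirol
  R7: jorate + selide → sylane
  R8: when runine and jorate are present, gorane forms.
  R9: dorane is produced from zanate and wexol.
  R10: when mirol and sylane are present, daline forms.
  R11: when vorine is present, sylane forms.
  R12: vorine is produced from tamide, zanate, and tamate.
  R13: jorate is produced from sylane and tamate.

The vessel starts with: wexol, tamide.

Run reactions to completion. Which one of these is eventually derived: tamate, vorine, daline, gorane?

daline

tamide present → zanate forms (R4).
zanate and wexol present → dorane forms (R9).
wexol and dorane present → mirol forms (R6).
dorane and mirol present → jorate forms (R2).
mirol and zanate present → selide forms (R3).
jorate and selide present → sylane forms (R7).
mirol and sylane present → daline forms (R10).
vorine would need tamide, zanate, and tamate (R12), but tamate never forms. tamate would need gorane (R1), but gorane never forms. gorane would need runine and jorate (R8), but runine never forms.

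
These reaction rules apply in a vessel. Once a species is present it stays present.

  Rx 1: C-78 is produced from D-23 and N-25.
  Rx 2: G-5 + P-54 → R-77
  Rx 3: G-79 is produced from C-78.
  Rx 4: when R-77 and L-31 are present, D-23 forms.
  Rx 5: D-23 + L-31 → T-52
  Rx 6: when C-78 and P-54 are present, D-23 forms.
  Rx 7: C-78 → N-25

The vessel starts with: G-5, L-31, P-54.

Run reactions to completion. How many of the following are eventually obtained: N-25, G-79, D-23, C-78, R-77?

G-5 and P-54 present → R-77 forms (Rx 2).
R-77 and L-31 present → D-23 forms (Rx 4).
N-25 would need C-78 (Rx 7), but C-78 never forms.
G-79 would need C-78 (Rx 3), but C-78 never forms.
D-23: reached.
C-78 would need D-23 and N-25 (Rx 1), but N-25 never forms.
R-77: reached.
Reached: D-23 and R-77 — 2 of the 5.

2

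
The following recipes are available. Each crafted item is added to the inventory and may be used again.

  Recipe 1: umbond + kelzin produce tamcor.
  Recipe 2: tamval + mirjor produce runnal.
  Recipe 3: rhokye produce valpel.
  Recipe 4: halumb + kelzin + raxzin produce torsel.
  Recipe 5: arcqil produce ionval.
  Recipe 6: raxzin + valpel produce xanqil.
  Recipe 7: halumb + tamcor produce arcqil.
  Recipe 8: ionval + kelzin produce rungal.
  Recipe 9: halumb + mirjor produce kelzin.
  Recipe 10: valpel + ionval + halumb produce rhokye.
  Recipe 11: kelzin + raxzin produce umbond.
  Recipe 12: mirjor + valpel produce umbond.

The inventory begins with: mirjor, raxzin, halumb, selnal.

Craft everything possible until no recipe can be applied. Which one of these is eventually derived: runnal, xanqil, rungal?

halumb + mirjor → kelzin (Recipe 9).
Using Recipe 11, kelzin and raxzin make umbond.
Using Recipe 1, umbond and kelzin make tamcor.
Using Recipe 7, halumb and tamcor make arcqil.
arcqil → ionval (Recipe 5).
ionval + kelzin → rungal (Recipe 8).
runnal would need tamval and mirjor (Recipe 2), but tamval is never obtained. xanqil would need raxzin and valpel (Recipe 6), but valpel is never obtained.

rungal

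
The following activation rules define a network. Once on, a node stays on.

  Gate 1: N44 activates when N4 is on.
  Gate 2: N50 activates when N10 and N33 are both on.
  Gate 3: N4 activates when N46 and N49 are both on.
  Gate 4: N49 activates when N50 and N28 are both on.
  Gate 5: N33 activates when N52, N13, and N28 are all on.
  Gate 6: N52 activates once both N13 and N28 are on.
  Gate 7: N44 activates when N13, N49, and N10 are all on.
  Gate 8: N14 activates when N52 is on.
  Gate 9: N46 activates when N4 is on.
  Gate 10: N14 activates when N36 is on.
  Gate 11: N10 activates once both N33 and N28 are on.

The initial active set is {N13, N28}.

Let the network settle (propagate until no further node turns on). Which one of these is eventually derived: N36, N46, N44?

N44

N13 and N28 are on, so N52 activates (Gate 6).
Gate 5: N52, N13, and N28 on → N33 on.
N33 and N28 are on, so N10 activates (Gate 11).
Gate 2: N10 and N33 on → N50 on.
Gate 4: N50 and N28 on → N49 on.
Gate 7: N13, N49, and N10 on → N44 on.
N46 would need N4 (Gate 9), but N4 never turns on. No rule produces N36, and it is not given.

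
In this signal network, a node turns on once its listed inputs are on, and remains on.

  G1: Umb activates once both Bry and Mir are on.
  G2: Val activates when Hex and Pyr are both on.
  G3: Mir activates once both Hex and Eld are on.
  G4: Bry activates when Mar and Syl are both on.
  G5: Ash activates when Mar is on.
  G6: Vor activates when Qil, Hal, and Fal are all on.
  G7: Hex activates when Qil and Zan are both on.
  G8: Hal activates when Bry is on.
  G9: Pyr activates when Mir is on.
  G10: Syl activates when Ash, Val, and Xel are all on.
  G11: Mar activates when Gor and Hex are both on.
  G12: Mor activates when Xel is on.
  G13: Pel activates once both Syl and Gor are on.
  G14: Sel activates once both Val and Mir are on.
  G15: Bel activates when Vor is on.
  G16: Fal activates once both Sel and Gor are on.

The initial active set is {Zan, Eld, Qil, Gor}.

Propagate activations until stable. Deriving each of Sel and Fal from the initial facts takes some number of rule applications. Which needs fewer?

Sel: G7: Qil and Zan on → Hex on. G3: Hex and Eld on → Mir on. G9: Mir on → Pyr on. G2: Hex and Pyr on → Val on. Val and Mir are on, so Sel activates (G14). [5 rule applications]
Fal: G7: Qil and Zan on → Hex on. G3: Hex and Eld on → Mir on. G9: Mir on → Pyr on. G2: Hex and Pyr on → Val on. Val and Mir are on, so Sel activates (G14). G16: Sel and Gor on → Fal on. [6 rule applications]
Sel needs fewer.

Sel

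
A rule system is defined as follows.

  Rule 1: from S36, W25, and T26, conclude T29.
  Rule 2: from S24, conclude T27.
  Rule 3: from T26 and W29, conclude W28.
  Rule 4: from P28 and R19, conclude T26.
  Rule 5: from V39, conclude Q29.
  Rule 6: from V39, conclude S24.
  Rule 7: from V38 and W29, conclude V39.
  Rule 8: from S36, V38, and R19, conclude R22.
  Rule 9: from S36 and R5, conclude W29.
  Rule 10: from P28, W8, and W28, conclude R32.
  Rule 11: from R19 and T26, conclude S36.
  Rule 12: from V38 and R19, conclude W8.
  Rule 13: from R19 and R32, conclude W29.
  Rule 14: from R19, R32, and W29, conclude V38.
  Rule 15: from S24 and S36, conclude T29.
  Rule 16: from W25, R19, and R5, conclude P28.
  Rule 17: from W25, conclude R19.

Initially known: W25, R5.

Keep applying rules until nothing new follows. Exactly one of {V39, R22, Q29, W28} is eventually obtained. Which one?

W28

W25 holds, so R19 follows (Rule 17).
From W25, R19, and R5, Rule 16 gives P28.
P28 and R19 hold, so T26 follows (Rule 4).
From R19 and T26, Rule 11 gives S36.
From S36 and R5, Rule 9 gives W29.
From T26 and W29, Rule 3 gives W28.
V39 would need V38 and W29 (Rule 7), but V38 is never established. R22 would need S36, V38, and R19 (Rule 8), but V38 is never established. Q29 would need V39 (Rule 5), but V39 is never established.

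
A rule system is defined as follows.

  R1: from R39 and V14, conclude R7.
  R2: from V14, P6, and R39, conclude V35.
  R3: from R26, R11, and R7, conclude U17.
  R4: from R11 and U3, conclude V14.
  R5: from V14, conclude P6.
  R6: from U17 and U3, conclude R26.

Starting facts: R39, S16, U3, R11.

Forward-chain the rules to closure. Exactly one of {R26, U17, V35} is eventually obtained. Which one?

V35

R11 and U3 hold, so V14 follows (R4).
From V14, R5 gives P6.
V14, P6, and R39 hold, so V35 follows (R2).
U17 would need R26, R11, and R7 (R3), but R26 is never established. R26 would need U17 and U3 (R6), but U17 is never established.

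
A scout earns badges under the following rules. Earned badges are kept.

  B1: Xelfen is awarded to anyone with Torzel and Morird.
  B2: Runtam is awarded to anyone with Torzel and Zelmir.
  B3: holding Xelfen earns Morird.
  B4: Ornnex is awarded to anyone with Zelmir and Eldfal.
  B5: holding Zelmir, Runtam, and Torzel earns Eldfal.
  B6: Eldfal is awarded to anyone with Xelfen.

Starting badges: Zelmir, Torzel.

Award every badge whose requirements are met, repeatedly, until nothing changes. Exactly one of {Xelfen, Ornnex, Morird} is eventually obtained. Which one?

With Torzel and Zelmir, Runtam is earned (B2).
With Zelmir, Runtam, and Torzel, Eldfal is earned (B5).
With Zelmir and Eldfal, Ornnex is earned (B4).
Xelfen would need Torzel and Morird (B1), but Morird is never earned. Morird would need Xelfen (B3), but Xelfen is never earned.

Ornnex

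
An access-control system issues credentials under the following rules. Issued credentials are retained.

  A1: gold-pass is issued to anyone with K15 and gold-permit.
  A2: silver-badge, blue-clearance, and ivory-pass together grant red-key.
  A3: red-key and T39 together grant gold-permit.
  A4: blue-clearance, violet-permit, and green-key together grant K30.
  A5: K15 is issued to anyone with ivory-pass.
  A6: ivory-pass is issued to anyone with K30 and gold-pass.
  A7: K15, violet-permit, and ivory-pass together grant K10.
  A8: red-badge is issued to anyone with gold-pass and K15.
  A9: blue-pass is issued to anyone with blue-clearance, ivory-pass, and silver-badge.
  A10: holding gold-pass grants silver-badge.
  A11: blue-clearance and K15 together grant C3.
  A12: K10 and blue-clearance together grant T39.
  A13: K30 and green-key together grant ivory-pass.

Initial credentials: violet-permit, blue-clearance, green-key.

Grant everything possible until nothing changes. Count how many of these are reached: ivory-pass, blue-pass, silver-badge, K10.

2

Holding blue-clearance, violet-permit, and green-key grants K30 (A4).
Holding K30 and green-key grants ivory-pass (A13).
Holding ivory-pass grants K15 (A5).
Holding K15, violet-permit, and ivory-pass grants K10 (A7).
ivory-pass: reached.
blue-pass would need blue-clearance, ivory-pass, and silver-badge (A9), but silver-badge is never granted.
silver-badge would need gold-pass (A10), but gold-pass is never granted.
K10: reached.
Reached: ivory-pass and K10 — 2 of the 4.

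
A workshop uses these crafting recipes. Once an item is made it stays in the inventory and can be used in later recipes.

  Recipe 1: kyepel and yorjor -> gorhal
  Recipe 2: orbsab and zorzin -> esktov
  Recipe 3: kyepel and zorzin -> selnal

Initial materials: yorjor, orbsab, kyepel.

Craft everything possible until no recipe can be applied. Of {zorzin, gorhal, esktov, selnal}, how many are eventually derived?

1

kyepel and yorjor -> gorhal (Recipe 1).
No rule produces zorzin, and it is not given.
gorhal: reached.
esktov would need orbsab and zorzin (Recipe 2), but zorzin is never obtained.
selnal would need kyepel and zorzin (Recipe 3), but zorzin is never obtained.
Reached: gorhal — 1 of the 4.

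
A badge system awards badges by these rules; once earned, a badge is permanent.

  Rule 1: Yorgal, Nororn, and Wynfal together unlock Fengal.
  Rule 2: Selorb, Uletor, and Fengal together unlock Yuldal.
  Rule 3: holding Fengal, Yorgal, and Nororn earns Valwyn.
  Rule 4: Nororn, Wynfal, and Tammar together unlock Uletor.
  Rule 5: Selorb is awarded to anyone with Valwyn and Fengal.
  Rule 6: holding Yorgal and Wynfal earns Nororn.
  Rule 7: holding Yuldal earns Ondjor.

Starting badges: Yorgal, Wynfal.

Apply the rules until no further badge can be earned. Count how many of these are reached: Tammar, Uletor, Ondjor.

No rule produces Tammar, and it is not given.
Uletor would need Nororn, Wynfal, and Tammar (Rule 4), but Tammar is never earned.
Ondjor would need Yuldal (Rule 7), but Yuldal is never earned.
None of the 3 are reached.

0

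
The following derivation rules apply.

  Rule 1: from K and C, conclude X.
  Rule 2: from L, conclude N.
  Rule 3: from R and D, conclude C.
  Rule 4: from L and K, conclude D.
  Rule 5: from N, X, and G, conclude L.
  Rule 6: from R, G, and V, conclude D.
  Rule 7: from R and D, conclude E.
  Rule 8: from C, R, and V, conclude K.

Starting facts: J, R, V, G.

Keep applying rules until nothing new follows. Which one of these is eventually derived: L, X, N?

X

R, G, and V hold, so D follows (Rule 6).
From R and D, Rule 3 gives C.
C, R, and V hold, so K follows (Rule 8).
K and C hold, so X follows (Rule 1).
N would need L (Rule 2), but L is never established. L would need N, X, and G (Rule 5), but N is never established.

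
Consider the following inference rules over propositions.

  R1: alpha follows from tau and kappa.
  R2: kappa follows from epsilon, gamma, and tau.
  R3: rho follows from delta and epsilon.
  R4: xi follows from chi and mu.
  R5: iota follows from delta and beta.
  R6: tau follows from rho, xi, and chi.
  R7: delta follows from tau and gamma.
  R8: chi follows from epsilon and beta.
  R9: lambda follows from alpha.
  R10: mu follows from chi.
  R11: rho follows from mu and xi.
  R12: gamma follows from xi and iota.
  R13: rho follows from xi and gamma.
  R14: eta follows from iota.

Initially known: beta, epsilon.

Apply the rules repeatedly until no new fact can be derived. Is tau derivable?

Yes

From epsilon and beta, R8 gives chi.
chi holds, so mu follows (R10).
From chi and mu, R4 gives xi.
From mu and xi, R11 gives rho.
From rho, xi, and chi, R6 gives tau.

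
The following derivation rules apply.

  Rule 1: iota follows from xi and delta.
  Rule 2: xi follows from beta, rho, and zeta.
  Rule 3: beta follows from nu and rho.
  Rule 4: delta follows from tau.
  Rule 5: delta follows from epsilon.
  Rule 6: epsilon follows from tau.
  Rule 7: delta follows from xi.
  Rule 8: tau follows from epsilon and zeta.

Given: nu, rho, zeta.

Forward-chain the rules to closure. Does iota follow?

nu and rho hold, so beta follows (Rule 3).
beta, rho, and zeta hold, so xi follows (Rule 2).
From xi, Rule 7 gives delta.
xi and delta hold, so iota follows (Rule 1).

Yes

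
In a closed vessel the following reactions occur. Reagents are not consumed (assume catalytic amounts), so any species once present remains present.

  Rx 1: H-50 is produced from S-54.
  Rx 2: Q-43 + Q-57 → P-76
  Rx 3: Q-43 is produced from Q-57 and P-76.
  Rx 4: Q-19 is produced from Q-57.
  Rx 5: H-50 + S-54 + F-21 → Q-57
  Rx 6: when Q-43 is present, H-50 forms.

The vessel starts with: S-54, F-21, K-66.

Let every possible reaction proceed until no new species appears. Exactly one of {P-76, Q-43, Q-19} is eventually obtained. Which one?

S-54 present → H-50 forms (Rx 1).
H-50, S-54, and F-21 present → Q-57 forms (Rx 5).
Q-57 present → Q-19 forms (Rx 4).
Q-43 would need Q-57 and P-76 (Rx 3), but P-76 never forms. P-76 would need Q-43 and Q-57 (Rx 2), but Q-43 never forms.

Q-19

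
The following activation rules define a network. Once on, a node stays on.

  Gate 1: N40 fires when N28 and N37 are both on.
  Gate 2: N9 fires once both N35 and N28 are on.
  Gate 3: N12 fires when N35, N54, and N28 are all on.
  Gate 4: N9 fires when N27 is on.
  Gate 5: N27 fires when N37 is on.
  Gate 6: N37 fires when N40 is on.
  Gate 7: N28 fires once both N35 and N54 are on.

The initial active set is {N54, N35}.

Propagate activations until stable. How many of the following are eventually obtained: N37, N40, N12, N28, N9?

3

N35 and N54 are on, so N28 fires (Gate 7).
N35, N54, and N28 are on, so N12 fires (Gate 3).
N35 and N28 are on, so N9 fires (Gate 2).
N37 would need N40 (Gate 6), but N40 never turns on.
N40 would need N28 and N37 (Gate 1), but N37 never turns on.
N12: reached.
N28: reached.
N9: reached.
Reached: N12, N28, and N9 — 3 of the 5.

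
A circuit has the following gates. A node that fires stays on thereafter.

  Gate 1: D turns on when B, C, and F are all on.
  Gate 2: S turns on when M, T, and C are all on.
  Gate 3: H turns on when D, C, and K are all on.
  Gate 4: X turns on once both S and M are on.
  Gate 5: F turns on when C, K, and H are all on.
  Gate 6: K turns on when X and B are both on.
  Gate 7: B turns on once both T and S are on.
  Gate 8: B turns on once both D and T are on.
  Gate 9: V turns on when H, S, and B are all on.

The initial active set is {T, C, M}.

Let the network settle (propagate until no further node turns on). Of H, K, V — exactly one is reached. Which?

K

M, T, and C are on, so S turns on (Gate 2).
Gate 7: T and S on → B on.
S and M are on, so X turns on (Gate 4).
Gate 6: X and B on → K on.
V would need H, S, and B (Gate 9), but H never turns on. H would need D, C, and K (Gate 3), but D never turns on.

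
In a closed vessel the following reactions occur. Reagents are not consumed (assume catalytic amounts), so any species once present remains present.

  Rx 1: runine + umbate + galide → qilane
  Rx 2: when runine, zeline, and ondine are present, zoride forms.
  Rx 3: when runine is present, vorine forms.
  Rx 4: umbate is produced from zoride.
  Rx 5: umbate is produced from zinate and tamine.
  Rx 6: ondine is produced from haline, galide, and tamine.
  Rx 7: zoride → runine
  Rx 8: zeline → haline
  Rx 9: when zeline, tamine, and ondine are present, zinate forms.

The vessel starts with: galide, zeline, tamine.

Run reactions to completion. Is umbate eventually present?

zeline present → haline forms (Rx 8).
haline, galide, and tamine present → ondine forms (Rx 6).
zeline, tamine, and ondine present → zinate forms (Rx 9).
zinate and tamine present → umbate forms (Rx 5).

Yes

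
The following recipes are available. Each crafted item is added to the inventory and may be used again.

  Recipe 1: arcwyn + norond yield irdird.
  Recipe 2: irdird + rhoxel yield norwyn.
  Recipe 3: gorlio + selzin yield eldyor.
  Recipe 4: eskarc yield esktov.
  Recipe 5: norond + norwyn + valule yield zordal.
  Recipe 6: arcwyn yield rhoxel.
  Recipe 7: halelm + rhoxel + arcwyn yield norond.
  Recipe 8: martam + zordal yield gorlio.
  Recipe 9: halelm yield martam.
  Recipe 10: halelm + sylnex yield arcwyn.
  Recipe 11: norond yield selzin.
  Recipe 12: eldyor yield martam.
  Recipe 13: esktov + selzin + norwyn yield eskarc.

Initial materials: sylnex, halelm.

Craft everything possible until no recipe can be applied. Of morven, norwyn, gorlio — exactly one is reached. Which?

Using Recipe 10, halelm and sylnex make arcwyn.
arcwyn → rhoxel (Recipe 6).
halelm + rhoxel + arcwyn → norond (Recipe 7).
Using Recipe 1, arcwyn and norond make irdird.
irdird + rhoxel → norwyn (Recipe 2).
No rule produces morven, and it is not given. gorlio would need martam and zordal (Recipe 8), but zordal is never obtained.

norwyn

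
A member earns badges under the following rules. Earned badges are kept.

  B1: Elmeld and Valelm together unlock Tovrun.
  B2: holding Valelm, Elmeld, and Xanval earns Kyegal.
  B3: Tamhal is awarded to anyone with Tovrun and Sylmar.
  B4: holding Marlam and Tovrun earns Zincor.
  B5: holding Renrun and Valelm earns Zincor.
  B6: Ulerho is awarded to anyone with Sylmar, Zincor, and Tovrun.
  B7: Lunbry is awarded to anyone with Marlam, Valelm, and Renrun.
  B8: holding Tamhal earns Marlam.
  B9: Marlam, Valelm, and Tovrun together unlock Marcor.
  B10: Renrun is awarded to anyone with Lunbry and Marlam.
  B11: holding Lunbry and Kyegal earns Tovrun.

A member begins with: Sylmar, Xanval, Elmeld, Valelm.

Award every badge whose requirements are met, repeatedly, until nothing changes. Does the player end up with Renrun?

Renrun would need Lunbry and Marlam (B10), but Lunbry is never earned.

No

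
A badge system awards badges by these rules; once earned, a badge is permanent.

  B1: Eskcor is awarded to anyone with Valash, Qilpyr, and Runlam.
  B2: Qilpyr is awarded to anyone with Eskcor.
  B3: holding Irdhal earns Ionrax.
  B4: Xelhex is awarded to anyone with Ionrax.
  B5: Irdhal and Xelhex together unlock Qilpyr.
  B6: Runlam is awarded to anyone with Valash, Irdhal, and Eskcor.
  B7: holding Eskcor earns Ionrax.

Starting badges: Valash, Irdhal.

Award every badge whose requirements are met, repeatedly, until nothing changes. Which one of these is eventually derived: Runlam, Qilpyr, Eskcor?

Qilpyr

With Irdhal, Ionrax is earned (B3).
With Ionrax, Xelhex is earned (B4).
With Irdhal and Xelhex, Qilpyr is earned (B5).
Runlam would need Valash, Irdhal, and Eskcor (B6), but Eskcor is never earned. Eskcor would need Valash, Qilpyr, and Runlam (B1), but Runlam is never earned.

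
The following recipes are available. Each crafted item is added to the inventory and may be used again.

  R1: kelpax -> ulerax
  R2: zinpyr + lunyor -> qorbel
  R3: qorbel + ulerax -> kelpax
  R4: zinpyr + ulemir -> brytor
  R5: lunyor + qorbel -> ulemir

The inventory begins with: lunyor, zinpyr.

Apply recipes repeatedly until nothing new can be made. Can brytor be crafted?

zinpyr + lunyor -> qorbel (R2).
Using R5, lunyor and qorbel make ulemir.
Using R4, zinpyr and ulemir make brytor.

Yes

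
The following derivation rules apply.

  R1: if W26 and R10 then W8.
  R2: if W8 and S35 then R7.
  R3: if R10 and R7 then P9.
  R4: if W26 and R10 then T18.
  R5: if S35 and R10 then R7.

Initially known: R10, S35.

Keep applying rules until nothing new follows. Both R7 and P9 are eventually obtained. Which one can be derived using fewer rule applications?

R7

R7: S35 and R10 hold, so R7 follows (R5). [1 rule application]
P9: From S35 and R10, R5 gives R7. From R10 and R7, R3 gives P9. [2 rule applications]
R7 needs fewer.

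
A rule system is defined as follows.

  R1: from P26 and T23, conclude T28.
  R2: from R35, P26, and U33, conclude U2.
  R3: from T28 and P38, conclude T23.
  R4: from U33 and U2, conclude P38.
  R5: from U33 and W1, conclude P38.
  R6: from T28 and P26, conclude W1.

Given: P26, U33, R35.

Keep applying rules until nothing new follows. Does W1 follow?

No

W1 would need T28 and P26 (R6), but T28 is never established.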